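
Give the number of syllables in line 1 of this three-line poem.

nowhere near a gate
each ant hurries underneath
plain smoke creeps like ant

Line 1: "nowhere near a gate": 2+1+1+1 = 5

5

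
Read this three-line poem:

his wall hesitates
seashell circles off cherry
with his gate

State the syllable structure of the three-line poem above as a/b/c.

5/7/3

Line 1: his(1) + wall(1) + hesitates(3) = 5
Line 2: seashell(2) + circles(2) + off(1) + cherry(2) = 7
Line 3: with(1) + his(1) + gate(1) = 3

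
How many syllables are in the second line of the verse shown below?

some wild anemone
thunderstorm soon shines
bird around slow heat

The second line: "thunderstorm soon shines": 3+1+1 = 5

5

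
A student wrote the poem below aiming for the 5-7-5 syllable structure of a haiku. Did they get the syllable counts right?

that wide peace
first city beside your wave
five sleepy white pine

No

Line 1: "that wide peace": 1+1+1 = 3 (expected 5)
Line 2: "first city beside your wave": 1+2+2+1+1 = 7 ✓
Line 3: "five sleepy white pine": 1+2+1+1 = 5 ✓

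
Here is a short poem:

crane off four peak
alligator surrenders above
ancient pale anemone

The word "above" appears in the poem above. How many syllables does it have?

"above" has 2 syllables.

2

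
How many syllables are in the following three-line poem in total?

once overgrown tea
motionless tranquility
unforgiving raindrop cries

19

Line 1: once(1) + overgrown(3) + tea(1) = 5
Line 2: motionless(3) + tranquility(4) = 7
Line 3: unforgiving(4) + raindrop(2) + cries(1) = 7
Total: 5 + 7 + 7 = 19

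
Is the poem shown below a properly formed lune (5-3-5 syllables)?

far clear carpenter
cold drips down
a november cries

Line 1: "far clear carpenter": 1+1+3 = 5 ✓
Line 2: "cold drips down": 1+1+1 = 3 ✓
Line 3: "a november cries": 1+3+1 = 5 ✓

Yes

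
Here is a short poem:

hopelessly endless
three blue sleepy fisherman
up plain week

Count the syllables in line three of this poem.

3

Line three: up(1) + plain(1) + week(1) = 3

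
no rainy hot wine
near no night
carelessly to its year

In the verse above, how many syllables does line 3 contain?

Line 3: carelessly(3) + to(1) + its(1) + year(1) = 6

6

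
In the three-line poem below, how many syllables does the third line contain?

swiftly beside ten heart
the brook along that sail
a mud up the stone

The third line: a(1) + mud(1) + up(1) + the(1) + stone(1) = 5

5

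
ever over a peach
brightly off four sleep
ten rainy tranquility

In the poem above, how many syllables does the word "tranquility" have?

4

"tranquility" has 4 syllables.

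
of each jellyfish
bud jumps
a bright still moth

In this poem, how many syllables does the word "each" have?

"each" has 1 syllable.

1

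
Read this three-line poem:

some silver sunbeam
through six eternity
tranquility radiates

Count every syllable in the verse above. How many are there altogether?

18

Line 1: some (1), silver (2), sunbeam (2) → 5
Line 2: through (1), six (1), eternity (4) → 6
Line 3: tranquility (4), radiates (3) → 7
Total: 5 + 6 + 7 = 18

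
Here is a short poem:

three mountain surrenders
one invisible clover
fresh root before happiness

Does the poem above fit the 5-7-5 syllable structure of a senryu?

No

Line 1: three(1) + mountain(2) + surrenders(3) = 6 (expected 5)
Line 2: one(1) + invisible(4) + clover(2) = 7 ✓
Line 3: fresh(1) + root(1) + before(2) + happiness(3) = 7 (expected 5)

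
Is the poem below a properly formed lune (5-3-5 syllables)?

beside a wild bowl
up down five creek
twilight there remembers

No

Line 1: beside (2), a (1), wild (1), bowl (1) → 5 ✓
Line 2: up (1), down (1), five (1), creek (1) → 4 (expected 3)
Line 3: twilight (2), there (1), remembers (3) → 6 (expected 5)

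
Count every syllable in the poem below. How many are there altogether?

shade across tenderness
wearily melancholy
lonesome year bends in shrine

19

Line 1: "shade across tenderness": 1+2+3 = 6
Line 2: "wearily melancholy": 3+4 = 7
Line 3: "lonesome year bends in shrine": 2+1+1+1+1 = 6
Total: 6 + 7 + 6 = 19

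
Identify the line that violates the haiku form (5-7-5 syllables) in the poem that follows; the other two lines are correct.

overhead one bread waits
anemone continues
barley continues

Line 1: overhead (3), one (1), bread (1), waits (1) → 6 (expected 5)
Line 2: anemone (4), continues (3) → 7 ✓
Line 3: barley (2), continues (3) → 5 ✓

The first line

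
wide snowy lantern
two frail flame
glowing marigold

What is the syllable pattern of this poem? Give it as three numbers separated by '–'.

Line 1: wide (1), snowy (2), lantern (2) → 5
Line 2: two (1), frail (1), flame (1) → 3
Line 3: glowing (2), marigold (3) → 5

5–3–5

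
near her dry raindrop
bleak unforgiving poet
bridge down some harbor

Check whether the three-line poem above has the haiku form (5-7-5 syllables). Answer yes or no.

Yes

Line 1: near(1) + her(1) + dry(1) + raindrop(2) = 5 ✓
Line 2: bleak(1) + unforgiving(4) + poet(2) = 7 ✓
Line 3: bridge(1) + down(1) + some(1) + harbor(2) = 5 ✓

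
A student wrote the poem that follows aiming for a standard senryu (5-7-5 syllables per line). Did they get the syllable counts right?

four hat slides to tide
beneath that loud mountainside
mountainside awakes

Line 1: "four hat slides to tide": 1+1+1+1+1 = 5 ✓
Line 2: "beneath that loud mountainside": 2+1+1+3 = 7 ✓
Line 3: "mountainside awakes": 3+2 = 5 ✓

Yes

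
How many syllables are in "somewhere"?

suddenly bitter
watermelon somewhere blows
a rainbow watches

2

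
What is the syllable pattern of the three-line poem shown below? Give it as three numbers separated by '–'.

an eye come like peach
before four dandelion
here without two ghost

Line 1: "an eye come like peach": 1+1+1+1+1 = 5
Line 2: "before four dandelion": 2+1+4 = 7
Line 3: "here without two ghost": 1+2+1+1 = 5

5–7–5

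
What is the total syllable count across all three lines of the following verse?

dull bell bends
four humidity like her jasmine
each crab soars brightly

Line 1: "dull bell bends": 1+1+1 = 3
Line 2: "four humidity like her jasmine": 1+4+1+1+2 = 9
Line 3: "each crab soars brightly": 1+1+1+2 = 5
Total: 3 + 9 + 5 = 17

17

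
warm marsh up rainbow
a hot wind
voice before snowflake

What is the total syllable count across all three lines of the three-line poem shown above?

Line 1: warm(1) + marsh(1) + up(1) + rainbow(2) = 5
Line 2: a(1) + hot(1) + wind(1) = 3
Line 3: voice(1) + before(2) + snowflake(2) = 5
Total: 5 + 3 + 5 = 13

13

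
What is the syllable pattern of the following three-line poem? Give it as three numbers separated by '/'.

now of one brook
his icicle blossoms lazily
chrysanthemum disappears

Line 1: "now of one brook": 1+1+1+1 = 4
Line 2: "his icicle blossoms lazily": 1+3+2+3 = 9
Line 3: "chrysanthemum disappears": 4+3 = 7

4/9/7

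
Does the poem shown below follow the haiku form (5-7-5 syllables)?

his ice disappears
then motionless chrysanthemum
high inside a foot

No

Line 1: "his ice disappears": 1+1+3 = 5 ✓
Line 2: "then motionless chrysanthemum": 1+3+4 = 8 (expected 7)
Line 3: "high inside a foot": 1+2+1+1 = 5 ✓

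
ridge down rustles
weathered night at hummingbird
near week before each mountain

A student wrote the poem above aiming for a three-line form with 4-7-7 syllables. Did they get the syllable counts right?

Line 1: ridge (1), down (1), rustles (2) → 4 ✓
Line 2: weathered (2), night (1), at (1), hummingbird (3) → 7 ✓
Line 3: near (1), week (1), before (2), each (1), mountain (2) → 7 ✓

Yes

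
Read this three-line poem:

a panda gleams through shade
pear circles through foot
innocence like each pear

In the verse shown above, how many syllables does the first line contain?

6

The first line: a(1) + panda(2) + gleams(1) + through(1) + shade(1) = 6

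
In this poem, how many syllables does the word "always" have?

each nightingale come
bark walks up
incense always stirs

2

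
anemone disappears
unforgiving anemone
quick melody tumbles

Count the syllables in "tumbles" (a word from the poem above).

2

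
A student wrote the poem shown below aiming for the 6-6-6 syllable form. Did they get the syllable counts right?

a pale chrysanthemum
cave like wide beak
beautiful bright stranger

No

Line 1: a(1) + pale(1) + chrysanthemum(4) = 6 ✓
Line 2: cave(1) + like(1) + wide(1) + beak(1) = 4 (expected 6)
Line 3: beautiful(3) + bright(1) + stranger(2) = 6 ✓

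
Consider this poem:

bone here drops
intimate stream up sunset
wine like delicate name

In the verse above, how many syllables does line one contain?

Line one: bone (1), here (1), drops (1) → 3

3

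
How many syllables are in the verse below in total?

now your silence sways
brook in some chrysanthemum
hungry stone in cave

Line 1: now(1) + your(1) + silence(2) + sways(1) = 5
Line 2: brook(1) + in(1) + some(1) + chrysanthemum(4) = 7
Line 3: hungry(2) + stone(1) + in(1) + cave(1) = 5
Total: 5 + 7 + 5 = 17

17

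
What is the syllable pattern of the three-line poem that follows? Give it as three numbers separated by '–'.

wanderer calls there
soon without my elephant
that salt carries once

Line 1: wanderer(3) + calls(1) + there(1) = 5
Line 2: soon(1) + without(2) + my(1) + elephant(3) = 7
Line 3: that(1) + salt(1) + carries(2) + once(1) = 5

5–7–5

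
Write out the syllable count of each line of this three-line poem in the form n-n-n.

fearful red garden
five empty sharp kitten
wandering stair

Line 1: fearful (2), red (1), garden (2) → 5
Line 2: five (1), empty (2), sharp (1), kitten (2) → 6
Line 3: wandering (3), stair (1) → 4

5-6-4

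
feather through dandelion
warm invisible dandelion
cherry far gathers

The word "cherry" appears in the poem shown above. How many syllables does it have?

2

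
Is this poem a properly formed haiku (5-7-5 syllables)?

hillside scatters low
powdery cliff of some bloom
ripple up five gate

Yes

Line 1: hillside(2) + scatters(2) + low(1) = 5 ✓
Line 2: powdery(3) + cliff(1) + of(1) + some(1) + bloom(1) = 7 ✓
Line 3: ripple(2) + up(1) + five(1) + gate(1) = 5 ✓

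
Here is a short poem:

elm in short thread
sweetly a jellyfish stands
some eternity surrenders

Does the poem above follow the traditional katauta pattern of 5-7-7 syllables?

No

Line 1: elm(1) + in(1) + short(1) + thread(1) = 4 (expected 5)
Line 2: sweetly(2) + a(1) + jellyfish(3) + stands(1) = 7 ✓
Line 3: some(1) + eternity(4) + surrenders(3) = 8 (expected 7)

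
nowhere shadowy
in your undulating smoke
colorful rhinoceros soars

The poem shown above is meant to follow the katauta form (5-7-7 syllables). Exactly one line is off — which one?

Line 3

Line 1: "nowhere shadowy": 2+3 = 5 ✓
Line 2: "in your undulating smoke": 1+1+4+1 = 7 ✓
Line 3: "colorful rhinoceros soars": 3+4+1 = 8 (expected 7)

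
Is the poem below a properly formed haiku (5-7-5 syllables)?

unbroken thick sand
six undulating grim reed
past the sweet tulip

Line 1: unbroken(3) + thick(1) + sand(1) = 5 ✓
Line 2: six(1) + undulating(4) + grim(1) + reed(1) = 7 ✓
Line 3: past(1) + the(1) + sweet(1) + tulip(2) = 5 ✓

Yes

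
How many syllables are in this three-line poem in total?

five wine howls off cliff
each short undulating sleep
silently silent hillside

Line 1: five(1) + wine(1) + howls(1) + off(1) + cliff(1) = 5
Line 2: each(1) + short(1) + undulating(4) + sleep(1) = 7
Line 3: silently(3) + silent(2) + hillside(2) = 7
Total: 5 + 7 + 7 = 19

19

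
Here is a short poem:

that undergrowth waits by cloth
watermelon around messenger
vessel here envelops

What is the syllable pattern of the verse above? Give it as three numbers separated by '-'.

7-9-6

Line 1: that(1) + undergrowth(3) + waits(1) + by(1) + cloth(1) = 7
Line 2: watermelon(4) + around(2) + messenger(3) = 9
Line 3: vessel(2) + here(1) + envelops(3) = 6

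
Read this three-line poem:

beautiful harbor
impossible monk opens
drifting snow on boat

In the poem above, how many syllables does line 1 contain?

5

Line 1: "beautiful harbor": 3+2 = 5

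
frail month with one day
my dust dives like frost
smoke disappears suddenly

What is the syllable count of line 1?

5

Line 1: frail(1) + month(1) + with(1) + one(1) + day(1) = 5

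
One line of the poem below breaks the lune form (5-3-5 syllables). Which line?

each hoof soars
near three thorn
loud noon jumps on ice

Line 1: each (1), hoof (1), soars (1) → 3 (expected 5)
Line 2: near (1), three (1), thorn (1) → 3 ✓
Line 3: loud (1), noon (1), jumps (1), on (1), ice (1) → 5 ✓

Line 1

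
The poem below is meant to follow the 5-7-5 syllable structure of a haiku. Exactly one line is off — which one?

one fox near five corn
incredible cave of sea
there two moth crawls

Line 1: one(1) + fox(1) + near(1) + five(1) + corn(1) = 5 ✓
Line 2: incredible(4) + cave(1) + of(1) + sea(1) = 7 ✓
Line 3: there(1) + two(1) + moth(1) + crawls(1) = 4 (expected 5)

The third line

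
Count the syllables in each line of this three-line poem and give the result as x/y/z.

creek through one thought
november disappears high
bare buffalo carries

4/7/6

Line 1: "creek through one thought": 1+1+1+1 = 4
Line 2: "november disappears high": 3+3+1 = 7
Line 3: "bare buffalo carries": 1+3+2 = 6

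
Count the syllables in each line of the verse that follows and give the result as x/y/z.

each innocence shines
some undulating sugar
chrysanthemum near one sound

5/7/7

Line 1: "each innocence shines": 1+3+1 = 5
Line 2: "some undulating sugar": 1+4+2 = 7
Line 3: "chrysanthemum near one sound": 4+1+1+1 = 7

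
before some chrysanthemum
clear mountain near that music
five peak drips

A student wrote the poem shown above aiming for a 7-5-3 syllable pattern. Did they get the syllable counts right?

No

Line 1: before(2) + some(1) + chrysanthemum(4) = 7 ✓
Line 2: clear(1) + mountain(2) + near(1) + that(1) + music(2) = 7 (expected 5)
Line 3: five(1) + peak(1) + drips(1) = 3 ✓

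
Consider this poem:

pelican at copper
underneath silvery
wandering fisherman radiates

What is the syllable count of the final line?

The final line: wandering(3) + fisherman(3) + radiates(3) = 9

9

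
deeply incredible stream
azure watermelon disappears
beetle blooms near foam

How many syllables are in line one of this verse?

Line one: deeply (2), incredible (4), stream (1) → 7

7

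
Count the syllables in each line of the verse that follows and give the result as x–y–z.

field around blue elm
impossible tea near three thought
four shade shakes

5–8–3

Line 1: field(1) + around(2) + blue(1) + elm(1) = 5
Line 2: impossible(4) + tea(1) + near(1) + three(1) + thought(1) = 8
Line 3: four(1) + shade(1) + shakes(1) = 3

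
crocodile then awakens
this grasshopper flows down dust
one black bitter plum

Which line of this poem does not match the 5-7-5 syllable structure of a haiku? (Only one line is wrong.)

Line 1: crocodile (3), then (1), awakens (3) → 7 (expected 5)
Line 2: this (1), grasshopper (3), flows (1), down (1), dust (1) → 7 ✓
Line 3: one (1), black (1), bitter (2), plum (1) → 5 ✓

Line 1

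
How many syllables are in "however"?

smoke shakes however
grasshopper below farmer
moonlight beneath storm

3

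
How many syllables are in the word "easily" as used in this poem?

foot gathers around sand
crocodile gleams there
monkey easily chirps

3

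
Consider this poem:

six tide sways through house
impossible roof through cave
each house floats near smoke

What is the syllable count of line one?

5

Line one: six (1), tide (1), sways (1), through (1), house (1) → 5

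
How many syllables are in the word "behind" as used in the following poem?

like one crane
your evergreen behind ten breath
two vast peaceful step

2

"behind" has 2 syllables.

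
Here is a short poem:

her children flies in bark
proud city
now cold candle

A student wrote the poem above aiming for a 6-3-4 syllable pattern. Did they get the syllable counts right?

Line 1: her (1), children (2), flies (1), in (1), bark (1) → 6 ✓
Line 2: proud (1), city (2) → 3 ✓
Line 3: now (1), cold (1), candle (2) → 4 ✓

Yes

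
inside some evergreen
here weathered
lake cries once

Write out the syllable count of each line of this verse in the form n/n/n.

Line 1: inside(2) + some(1) + evergreen(3) = 6
Line 2: here(1) + weathered(2) = 3
Line 3: lake(1) + cries(1) + once(1) = 3

6/3/3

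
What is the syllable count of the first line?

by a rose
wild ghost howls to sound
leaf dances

3

The first line: by (1), a (1), rose (1) → 3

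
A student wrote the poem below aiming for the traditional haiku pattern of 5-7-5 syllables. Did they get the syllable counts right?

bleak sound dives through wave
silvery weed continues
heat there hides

No

Line 1: "bleak sound dives through wave": 1+1+1+1+1 = 5 ✓
Line 2: "silvery weed continues": 3+1+3 = 7 ✓
Line 3: "heat there hides": 1+1+1 = 3 (expected 5)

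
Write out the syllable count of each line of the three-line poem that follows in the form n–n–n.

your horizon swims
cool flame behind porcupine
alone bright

5–7–3

Line 1: "your horizon swims": 1+3+1 = 5
Line 2: "cool flame behind porcupine": 1+1+2+3 = 7
Line 3: "alone bright": 2+1 = 3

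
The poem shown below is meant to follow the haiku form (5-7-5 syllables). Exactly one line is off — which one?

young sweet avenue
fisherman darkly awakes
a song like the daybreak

Line 1: young(1) + sweet(1) + avenue(3) = 5 ✓
Line 2: fisherman(3) + darkly(2) + awakes(2) = 7 ✓
Line 3: a(1) + song(1) + like(1) + the(1) + daybreak(2) = 6 (expected 5)

The third line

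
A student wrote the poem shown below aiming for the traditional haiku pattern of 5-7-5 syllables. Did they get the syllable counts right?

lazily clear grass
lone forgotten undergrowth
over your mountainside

No

Line 1: "lazily clear grass": 3+1+1 = 5 ✓
Line 2: "lone forgotten undergrowth": 1+3+3 = 7 ✓
Line 3: "over your mountainside": 2+1+3 = 6 (expected 5)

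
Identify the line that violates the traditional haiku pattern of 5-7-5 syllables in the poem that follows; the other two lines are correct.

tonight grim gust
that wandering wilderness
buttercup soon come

Line 1: tonight (2), grim (1), gust (1) → 4 (expected 5)
Line 2: that (1), wandering (3), wilderness (3) → 7 ✓
Line 3: buttercup (3), soon (1), come (1) → 5 ✓

Line 1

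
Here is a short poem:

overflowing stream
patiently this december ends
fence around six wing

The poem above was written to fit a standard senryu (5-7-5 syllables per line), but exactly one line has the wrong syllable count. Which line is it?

Line 2

Line 1: "overflowing stream": 4+1 = 5 ✓
Line 2: "patiently this december ends": 3+1+3+1 = 8 (expected 7)
Line 3: "fence around six wing": 1+2+1+1 = 5 ✓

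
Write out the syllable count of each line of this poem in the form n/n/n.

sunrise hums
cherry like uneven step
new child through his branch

3/7/5

Line 1: "sunrise hums": 2+1 = 3
Line 2: "cherry like uneven step": 2+1+3+1 = 7
Line 3: "new child through his branch": 1+1+1+1+1 = 5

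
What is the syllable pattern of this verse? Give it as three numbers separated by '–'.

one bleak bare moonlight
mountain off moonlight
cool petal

Line 1: "one bleak bare moonlight": 1+1+1+2 = 5
Line 2: "mountain off moonlight": 2+1+2 = 5
Line 3: "cool petal": 1+2 = 3

5–5–3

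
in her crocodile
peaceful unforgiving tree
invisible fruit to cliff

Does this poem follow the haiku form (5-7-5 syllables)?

Line 1: in(1) + her(1) + crocodile(3) = 5 ✓
Line 2: peaceful(2) + unforgiving(4) + tree(1) = 7 ✓
Line 3: invisible(4) + fruit(1) + to(1) + cliff(1) = 7 (expected 5)

No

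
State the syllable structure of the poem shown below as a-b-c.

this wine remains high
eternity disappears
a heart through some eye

5-7-5

Line 1: "this wine remains high": 1+1+2+1 = 5
Line 2: "eternity disappears": 4+3 = 7
Line 3: "a heart through some eye": 1+1+1+1+1 = 5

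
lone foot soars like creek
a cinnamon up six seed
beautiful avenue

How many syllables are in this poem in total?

18

Line 1: lone (1), foot (1), soars (1), like (1), creek (1) → 5
Line 2: a (1), cinnamon (3), up (1), six (1), seed (1) → 7
Line 3: beautiful (3), avenue (3) → 6
Total: 5 + 7 + 6 = 18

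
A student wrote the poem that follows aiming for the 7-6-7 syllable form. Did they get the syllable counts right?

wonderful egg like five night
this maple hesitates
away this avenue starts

Line 1: wonderful(3) + egg(1) + like(1) + five(1) + night(1) = 7 ✓
Line 2: this(1) + maple(2) + hesitates(3) = 6 ✓
Line 3: away(2) + this(1) + avenue(3) + starts(1) = 7 ✓

Yes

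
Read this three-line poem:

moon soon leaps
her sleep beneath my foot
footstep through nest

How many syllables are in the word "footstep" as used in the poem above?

2

"footstep" has 2 syllables.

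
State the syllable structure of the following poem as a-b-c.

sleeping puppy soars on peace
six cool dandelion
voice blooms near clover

Line 1: sleeping(2) + puppy(2) + soars(1) + on(1) + peace(1) = 7
Line 2: six(1) + cool(1) + dandelion(4) = 6
Line 3: voice(1) + blooms(1) + near(1) + clover(2) = 5

7-6-5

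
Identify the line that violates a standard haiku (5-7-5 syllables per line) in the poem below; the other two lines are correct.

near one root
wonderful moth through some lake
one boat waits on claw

Line 1

Line 1: "near one root": 1+1+1 = 3 (expected 5)
Line 2: "wonderful moth through some lake": 3+1+1+1+1 = 7 ✓
Line 3: "one boat waits on claw": 1+1+1+1+1 = 5 ✓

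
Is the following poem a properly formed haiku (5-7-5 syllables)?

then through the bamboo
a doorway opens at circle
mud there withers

Line 1: then(1) + through(1) + the(1) + bamboo(2) = 5 ✓
Line 2: a(1) + doorway(2) + opens(2) + at(1) + circle(2) = 8 (expected 7)
Line 3: mud(1) + there(1) + withers(2) = 4 (expected 5)

No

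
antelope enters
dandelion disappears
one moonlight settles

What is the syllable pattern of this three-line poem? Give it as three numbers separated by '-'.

5-7-5

Line 1: antelope(3) + enters(2) = 5
Line 2: dandelion(4) + disappears(3) = 7
Line 3: one(1) + moonlight(2) + settles(2) = 5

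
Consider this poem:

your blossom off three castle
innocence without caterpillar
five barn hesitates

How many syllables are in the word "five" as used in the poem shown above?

1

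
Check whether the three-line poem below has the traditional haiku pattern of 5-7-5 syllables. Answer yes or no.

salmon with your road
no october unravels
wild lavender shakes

Line 1: salmon(2) + with(1) + your(1) + road(1) = 5 ✓
Line 2: no(1) + october(3) + unravels(3) = 7 ✓
Line 3: wild(1) + lavender(3) + shakes(1) = 5 ✓

Yes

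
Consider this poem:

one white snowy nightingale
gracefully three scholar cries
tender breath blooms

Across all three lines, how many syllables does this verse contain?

18

Line 1: one (1), white (1), snowy (2), nightingale (3) → 7
Line 2: gracefully (3), three (1), scholar (2), cries (1) → 7
Line 3: tender (2), breath (1), blooms (1) → 4
Total: 7 + 7 + 4 = 18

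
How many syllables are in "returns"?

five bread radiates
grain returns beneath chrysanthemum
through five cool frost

2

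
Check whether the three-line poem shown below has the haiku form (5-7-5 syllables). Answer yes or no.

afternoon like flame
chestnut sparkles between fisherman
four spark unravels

No

Line 1: "afternoon like flame": 3+1+1 = 5 ✓
Line 2: "chestnut sparkles between fisherman": 2+2+2+3 = 9 (expected 7)
Line 3: "four spark unravels": 1+1+3 = 5 ✓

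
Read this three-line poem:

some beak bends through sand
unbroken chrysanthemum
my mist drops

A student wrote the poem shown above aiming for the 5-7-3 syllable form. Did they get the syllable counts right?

Yes

Line 1: some (1), beak (1), bends (1), through (1), sand (1) → 5 ✓
Line 2: unbroken (3), chrysanthemum (4) → 7 ✓
Line 3: my (1), mist (1), drops (1) → 3 ✓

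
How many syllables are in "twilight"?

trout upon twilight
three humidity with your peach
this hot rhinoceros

2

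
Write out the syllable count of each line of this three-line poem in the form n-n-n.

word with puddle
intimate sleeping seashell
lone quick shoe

4-7-3

Line 1: "word with puddle": 1+1+2 = 4
Line 2: "intimate sleeping seashell": 3+2+2 = 7
Line 3: "lone quick shoe": 1+1+1 = 3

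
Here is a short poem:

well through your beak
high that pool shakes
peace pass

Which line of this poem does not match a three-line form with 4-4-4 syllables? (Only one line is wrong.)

Line 1: "well through your beak": 1+1+1+1 = 4 ✓
Line 2: "high that pool shakes": 1+1+1+1 = 4 ✓
Line 3: "peace pass": 1+1 = 2 (expected 4)

The third line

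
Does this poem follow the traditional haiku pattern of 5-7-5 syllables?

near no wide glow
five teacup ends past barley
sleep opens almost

Line 1: near(1) + no(1) + wide(1) + glow(1) = 4 (expected 5)
Line 2: five(1) + teacup(2) + ends(1) + past(1) + barley(2) = 7 ✓
Line 3: sleep(1) + opens(2) + almost(2) = 5 ✓

No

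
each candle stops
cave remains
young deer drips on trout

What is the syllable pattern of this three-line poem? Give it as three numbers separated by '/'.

Line 1: each (1), candle (2), stops (1) → 4
Line 2: cave (1), remains (2) → 3
Line 3: young (1), deer (1), drips (1), on (1), trout (1) → 5

4/3/5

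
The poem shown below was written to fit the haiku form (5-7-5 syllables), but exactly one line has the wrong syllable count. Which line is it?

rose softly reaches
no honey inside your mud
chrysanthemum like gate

The third line

Line 1: rose (1), softly (2), reaches (2) → 5 ✓
Line 2: no (1), honey (2), inside (2), your (1), mud (1) → 7 ✓
Line 3: chrysanthemum (4), like (1), gate (1) → 6 (expected 5)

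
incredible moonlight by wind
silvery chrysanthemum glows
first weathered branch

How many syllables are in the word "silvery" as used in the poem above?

3

"silvery" has 3 syllables.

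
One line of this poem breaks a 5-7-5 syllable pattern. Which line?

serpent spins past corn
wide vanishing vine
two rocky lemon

Line 2

Line 1: serpent (2), spins (1), past (1), corn (1) → 5 ✓
Line 2: wide (1), vanishing (3), vine (1) → 5 (expected 7)
Line 3: two (1), rocky (2), lemon (2) → 5 ✓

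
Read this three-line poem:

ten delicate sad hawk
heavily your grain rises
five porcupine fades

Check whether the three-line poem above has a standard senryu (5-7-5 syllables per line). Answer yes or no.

Line 1: ten(1) + delicate(3) + sad(1) + hawk(1) = 6 (expected 5)
Line 2: heavily(3) + your(1) + grain(1) + rises(2) = 7 ✓
Line 3: five(1) + porcupine(3) + fades(1) = 5 ✓

No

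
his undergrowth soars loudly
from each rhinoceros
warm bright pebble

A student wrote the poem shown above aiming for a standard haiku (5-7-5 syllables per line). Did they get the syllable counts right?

Line 1: his (1), undergrowth (3), soars (1), loudly (2) → 7 (expected 5)
Line 2: from (1), each (1), rhinoceros (4) → 6 (expected 7)
Line 3: warm (1), bright (1), pebble (2) → 4 (expected 5)

No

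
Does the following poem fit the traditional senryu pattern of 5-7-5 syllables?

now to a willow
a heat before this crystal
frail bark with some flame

Line 1: now (1), to (1), a (1), willow (2) → 5 ✓
Line 2: a (1), heat (1), before (2), this (1), crystal (2) → 7 ✓
Line 3: frail (1), bark (1), with (1), some (1), flame (1) → 5 ✓

Yes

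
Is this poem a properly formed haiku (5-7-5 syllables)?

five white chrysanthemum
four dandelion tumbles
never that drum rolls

No

Line 1: five (1), white (1), chrysanthemum (4) → 6 (expected 5)
Line 2: four (1), dandelion (4), tumbles (2) → 7 ✓
Line 3: never (2), that (1), drum (1), rolls (1) → 5 ✓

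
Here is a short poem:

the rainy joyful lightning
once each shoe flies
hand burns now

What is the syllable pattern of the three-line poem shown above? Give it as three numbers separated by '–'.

7–4–3

Line 1: "the rainy joyful lightning": 1+2+2+2 = 7
Line 2: "once each shoe flies": 1+1+1+1 = 4
Line 3: "hand burns now": 1+1+1 = 3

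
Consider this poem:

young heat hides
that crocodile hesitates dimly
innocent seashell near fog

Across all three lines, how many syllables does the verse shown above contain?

Line 1: young(1) + heat(1) + hides(1) = 3
Line 2: that(1) + crocodile(3) + hesitates(3) + dimly(2) = 9
Line 3: innocent(3) + seashell(2) + near(1) + fog(1) = 7
Total: 3 + 9 + 7 = 19

19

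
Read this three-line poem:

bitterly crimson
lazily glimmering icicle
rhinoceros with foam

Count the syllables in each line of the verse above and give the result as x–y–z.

Line 1: bitterly(3) + crimson(2) = 5
Line 2: lazily(3) + glimmering(3) + icicle(3) = 9
Line 3: rhinoceros(4) + with(1) + foam(1) = 6

5–9–6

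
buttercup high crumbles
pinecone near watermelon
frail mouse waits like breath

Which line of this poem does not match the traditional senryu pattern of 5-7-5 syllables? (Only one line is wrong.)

Line 1: buttercup(3) + high(1) + crumbles(2) = 6 (expected 5)
Line 2: pinecone(2) + near(1) + watermelon(4) = 7 ✓
Line 3: frail(1) + mouse(1) + waits(1) + like(1) + breath(1) = 5 ✓

The first line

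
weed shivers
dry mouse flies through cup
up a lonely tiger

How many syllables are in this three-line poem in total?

14

Line 1: weed (1), shivers (2) → 3
Line 2: dry (1), mouse (1), flies (1), through (1), cup (1) → 5
Line 3: up (1), a (1), lonely (2), tiger (2) → 6
Total: 3 + 5 + 6 = 14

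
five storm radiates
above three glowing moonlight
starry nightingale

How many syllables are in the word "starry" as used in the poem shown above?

"starry" has 2 syllables.

2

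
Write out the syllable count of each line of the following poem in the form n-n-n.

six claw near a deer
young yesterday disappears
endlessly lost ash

Line 1: six (1), claw (1), near (1), a (1), deer (1) → 5
Line 2: young (1), yesterday (3), disappears (3) → 7
Line 3: endlessly (3), lost (1), ash (1) → 5

5-7-5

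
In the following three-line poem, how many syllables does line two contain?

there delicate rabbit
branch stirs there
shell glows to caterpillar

3

Line two: branch(1) + stirs(1) + there(1) = 3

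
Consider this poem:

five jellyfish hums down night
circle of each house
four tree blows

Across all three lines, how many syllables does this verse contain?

Line 1: five(1) + jellyfish(3) + hums(1) + down(1) + night(1) = 7
Line 2: circle(2) + of(1) + each(1) + house(1) = 5
Line 3: four(1) + tree(1) + blows(1) = 3
Total: 7 + 5 + 3 = 15

15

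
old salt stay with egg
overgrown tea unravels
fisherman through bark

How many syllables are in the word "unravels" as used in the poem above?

"unravels" has 3 syllables.

3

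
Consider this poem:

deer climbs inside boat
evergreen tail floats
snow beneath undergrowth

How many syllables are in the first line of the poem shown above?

The first line: "deer climbs inside boat": 1+1+2+1 = 5

5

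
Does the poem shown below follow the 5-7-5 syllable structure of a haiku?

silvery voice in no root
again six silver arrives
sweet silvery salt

Line 1: silvery(3) + voice(1) + in(1) + no(1) + root(1) = 7 (expected 5)
Line 2: again(2) + six(1) + silver(2) + arrives(2) = 7 ✓
Line 3: sweet(1) + silvery(3) + salt(1) = 5 ✓

No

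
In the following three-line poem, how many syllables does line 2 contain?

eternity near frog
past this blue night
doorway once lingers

4

Line 2: "past this blue night": 1+1+1+1 = 4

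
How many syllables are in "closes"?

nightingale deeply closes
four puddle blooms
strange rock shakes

2

"closes" has 2 syllables.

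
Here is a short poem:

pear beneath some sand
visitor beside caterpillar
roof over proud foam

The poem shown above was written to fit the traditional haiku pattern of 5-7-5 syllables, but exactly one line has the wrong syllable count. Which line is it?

Line 2

Line 1: pear(1) + beneath(2) + some(1) + sand(1) = 5 ✓
Line 2: visitor(3) + beside(2) + caterpillar(4) = 9 (expected 7)
Line 3: roof(1) + over(2) + proud(1) + foam(1) = 5 ✓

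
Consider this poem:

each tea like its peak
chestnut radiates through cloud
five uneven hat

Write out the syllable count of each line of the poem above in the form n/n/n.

5/7/5

Line 1: "each tea like its peak": 1+1+1+1+1 = 5
Line 2: "chestnut radiates through cloud": 2+3+1+1 = 7
Line 3: "five uneven hat": 1+3+1 = 5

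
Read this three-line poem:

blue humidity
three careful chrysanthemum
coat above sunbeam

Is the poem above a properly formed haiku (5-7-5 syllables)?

Line 1: blue (1), humidity (4) → 5 ✓
Line 2: three (1), careful (2), chrysanthemum (4) → 7 ✓
Line 3: coat (1), above (2), sunbeam (2) → 5 ✓

Yes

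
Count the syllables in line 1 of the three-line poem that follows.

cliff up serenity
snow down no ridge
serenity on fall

6

Line 1: cliff(1) + up(1) + serenity(4) = 6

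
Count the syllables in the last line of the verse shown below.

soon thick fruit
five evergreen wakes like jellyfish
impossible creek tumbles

7

The last line: impossible (4), creek (1), tumbles (2) → 7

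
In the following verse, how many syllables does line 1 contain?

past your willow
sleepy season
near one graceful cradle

4

Line 1: "past your willow": 1+1+2 = 4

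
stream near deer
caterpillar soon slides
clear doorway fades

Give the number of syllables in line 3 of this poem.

4

Line 3: clear (1), doorway (2), fades (1) → 4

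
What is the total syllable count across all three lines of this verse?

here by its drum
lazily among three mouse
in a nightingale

Line 1: here(1) + by(1) + its(1) + drum(1) = 4
Line 2: lazily(3) + among(2) + three(1) + mouse(1) = 7
Line 3: in(1) + a(1) + nightingale(3) = 5
Total: 4 + 7 + 5 = 16

16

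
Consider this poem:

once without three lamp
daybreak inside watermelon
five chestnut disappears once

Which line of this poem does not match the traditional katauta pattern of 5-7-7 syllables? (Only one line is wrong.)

Line 1: "once without three lamp": 1+2+1+1 = 5 ✓
Line 2: "daybreak inside watermelon": 2+2+4 = 8 (expected 7)
Line 3: "five chestnut disappears once": 1+2+3+1 = 7 ✓

The second line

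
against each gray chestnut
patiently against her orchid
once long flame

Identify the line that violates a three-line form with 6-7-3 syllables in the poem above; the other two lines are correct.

Line 1: "against each gray chestnut": 2+1+1+2 = 6 ✓
Line 2: "patiently against her orchid": 3+2+1+2 = 8 (expected 7)
Line 3: "once long flame": 1+1+1 = 3 ✓

The second line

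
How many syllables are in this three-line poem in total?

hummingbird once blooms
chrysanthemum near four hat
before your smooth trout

Line 1: "hummingbird once blooms": 3+1+1 = 5
Line 2: "chrysanthemum near four hat": 4+1+1+1 = 7
Line 3: "before your smooth trout": 2+1+1+1 = 5
Total: 5 + 7 + 5 = 17

17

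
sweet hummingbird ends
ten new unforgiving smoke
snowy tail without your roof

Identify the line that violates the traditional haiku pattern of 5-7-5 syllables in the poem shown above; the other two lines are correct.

The third line

Line 1: sweet(1) + hummingbird(3) + ends(1) = 5 ✓
Line 2: ten(1) + new(1) + unforgiving(4) + smoke(1) = 7 ✓
Line 3: snowy(2) + tail(1) + without(2) + your(1) + roof(1) = 7 (expected 5)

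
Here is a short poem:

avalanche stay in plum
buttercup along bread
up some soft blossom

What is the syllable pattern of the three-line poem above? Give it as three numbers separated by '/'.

6/6/5

Line 1: "avalanche stay in plum": 3+1+1+1 = 6
Line 2: "buttercup along bread": 3+2+1 = 6
Line 3: "up some soft blossom": 1+1+1+2 = 5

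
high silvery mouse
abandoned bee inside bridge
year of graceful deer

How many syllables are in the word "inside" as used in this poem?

2

"inside" has 2 syllables.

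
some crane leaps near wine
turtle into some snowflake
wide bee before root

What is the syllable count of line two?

7

Line two: "turtle into some snowflake": 2+2+1+2 = 7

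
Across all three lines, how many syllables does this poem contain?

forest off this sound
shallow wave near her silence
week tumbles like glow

Line 1: forest (2), off (1), this (1), sound (1) → 5
Line 2: shallow (2), wave (1), near (1), her (1), silence (2) → 7
Line 3: week (1), tumbles (2), like (1), glow (1) → 5
Total: 5 + 7 + 5 = 17

17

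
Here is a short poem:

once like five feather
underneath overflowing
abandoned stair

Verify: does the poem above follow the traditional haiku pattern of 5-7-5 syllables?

No

Line 1: once(1) + like(1) + five(1) + feather(2) = 5 ✓
Line 2: underneath(3) + overflowing(4) = 7 ✓
Line 3: abandoned(3) + stair(1) = 4 (expected 5)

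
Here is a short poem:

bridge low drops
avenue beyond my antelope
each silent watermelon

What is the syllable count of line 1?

Line 1: "bridge low drops": 1+1+1 = 3

3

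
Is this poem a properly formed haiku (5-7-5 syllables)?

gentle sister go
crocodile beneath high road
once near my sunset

Line 1: "gentle sister go": 2+2+1 = 5 ✓
Line 2: "crocodile beneath high road": 3+2+1+1 = 7 ✓
Line 3: "once near my sunset": 1+1+1+2 = 5 ✓

Yes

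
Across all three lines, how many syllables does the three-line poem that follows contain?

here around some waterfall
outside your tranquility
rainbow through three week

19

Line 1: here (1), around (2), some (1), waterfall (3) → 7
Line 2: outside (2), your (1), tranquility (4) → 7
Line 3: rainbow (2), through (1), three (1), week (1) → 5
Total: 7 + 7 + 5 = 19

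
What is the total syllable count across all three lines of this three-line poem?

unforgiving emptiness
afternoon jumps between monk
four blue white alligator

Line 1: unforgiving (4), emptiness (3) → 7
Line 2: afternoon (3), jumps (1), between (2), monk (1) → 7
Line 3: four (1), blue (1), white (1), alligator (4) → 7
Total: 7 + 7 + 7 = 21

21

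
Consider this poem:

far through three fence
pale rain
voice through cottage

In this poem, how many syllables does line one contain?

Line one: far (1), through (1), three (1), fence (1) → 4

4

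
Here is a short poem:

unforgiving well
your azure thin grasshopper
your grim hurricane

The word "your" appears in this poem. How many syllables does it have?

1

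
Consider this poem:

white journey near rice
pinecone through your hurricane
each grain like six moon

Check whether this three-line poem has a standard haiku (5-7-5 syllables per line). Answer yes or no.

Line 1: white (1), journey (2), near (1), rice (1) → 5 ✓
Line 2: pinecone (2), through (1), your (1), hurricane (3) → 7 ✓
Line 3: each (1), grain (1), like (1), six (1), moon (1) → 5 ✓

Yes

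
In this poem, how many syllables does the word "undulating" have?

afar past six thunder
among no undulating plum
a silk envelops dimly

4

"undulating" has 4 syllables.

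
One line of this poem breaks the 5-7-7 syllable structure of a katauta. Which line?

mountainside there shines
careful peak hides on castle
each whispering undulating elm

Line 3

Line 1: mountainside(3) + there(1) + shines(1) = 5 ✓
Line 2: careful(2) + peak(1) + hides(1) + on(1) + castle(2) = 7 ✓
Line 3: each(1) + whispering(3) + undulating(4) + elm(1) = 9 (expected 7)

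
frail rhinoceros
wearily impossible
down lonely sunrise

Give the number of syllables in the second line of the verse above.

The second line: wearily (3), impossible (4) → 7

7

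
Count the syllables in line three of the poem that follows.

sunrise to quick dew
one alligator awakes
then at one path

4

Line three: then(1) + at(1) + one(1) + path(1) = 4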